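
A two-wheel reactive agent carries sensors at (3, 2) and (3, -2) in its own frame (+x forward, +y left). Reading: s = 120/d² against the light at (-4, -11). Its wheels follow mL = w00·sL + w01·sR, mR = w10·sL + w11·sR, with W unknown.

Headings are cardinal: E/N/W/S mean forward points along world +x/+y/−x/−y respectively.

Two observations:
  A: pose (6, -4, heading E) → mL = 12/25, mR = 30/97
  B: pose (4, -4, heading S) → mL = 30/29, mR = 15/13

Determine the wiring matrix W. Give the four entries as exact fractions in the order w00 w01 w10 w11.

obs A: pose=(6,-4,E) → sL=12/25, sR=60/97, mL=12/25, mR=30/97
obs B: pose=(4,-4,S) → sL=30/29, sR=30/13, mL=30/29, mR=15/13
sensor matrix S = [[12/25, 60/97], [30/29, 30/13]]; det S = 85536/182845
solve [mL_A; mL_B] = S·[w00; w01] and [mR_A; mR_B] = S·[w10; w11]:
  w00 = 1, w01 = 0, w10 = 0, w11 = 1/2

1 0 0 1/2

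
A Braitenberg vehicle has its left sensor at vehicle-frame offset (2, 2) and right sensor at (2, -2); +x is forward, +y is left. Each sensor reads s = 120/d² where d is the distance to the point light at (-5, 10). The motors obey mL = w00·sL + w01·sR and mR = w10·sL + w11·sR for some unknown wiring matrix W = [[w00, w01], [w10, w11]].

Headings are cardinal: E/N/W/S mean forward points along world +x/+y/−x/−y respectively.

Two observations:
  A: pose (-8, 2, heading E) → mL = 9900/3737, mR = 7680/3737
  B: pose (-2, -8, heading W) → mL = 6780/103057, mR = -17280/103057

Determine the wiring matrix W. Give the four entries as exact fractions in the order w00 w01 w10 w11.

obs A: pose=(-8,2,E) → sL=120/37, sR=120/101, mL=9900/3737, mR=7680/3737
obs B: pose=(-2,-8,W) → sL=120/401, sR=120/257, mL=6780/103057, mR=-17280/103057
sensor matrix S = [[120/37, 120/101], [120/401, 120/257]]; det S = 446284800/385124009
solve [mL_A; mL_B] = S·[w00; w01] and [mR_A; mR_B] = S·[w10; w11]:
  w00 = 1, w01 = -1/2, w10 = 1, w11 = -1

1 -1/2 1 -1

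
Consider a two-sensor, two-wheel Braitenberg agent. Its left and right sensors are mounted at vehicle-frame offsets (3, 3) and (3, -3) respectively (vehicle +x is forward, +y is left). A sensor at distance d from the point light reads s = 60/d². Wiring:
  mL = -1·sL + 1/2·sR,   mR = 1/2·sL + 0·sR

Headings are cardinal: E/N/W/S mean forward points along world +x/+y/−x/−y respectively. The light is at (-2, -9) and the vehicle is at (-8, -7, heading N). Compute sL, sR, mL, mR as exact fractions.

30/53 30/17 285/901 15/53

left sensor world pos  = (-11, -4); dL² = 106
right sensor world pos = (-5, -4); dR² = 34
sL = 60/106 = 30/53
sR = 60/34 = 30/17
mL = -1·sL + 1/2·sR = 285/901
mR = 1/2·sL + 0·sR = 15/53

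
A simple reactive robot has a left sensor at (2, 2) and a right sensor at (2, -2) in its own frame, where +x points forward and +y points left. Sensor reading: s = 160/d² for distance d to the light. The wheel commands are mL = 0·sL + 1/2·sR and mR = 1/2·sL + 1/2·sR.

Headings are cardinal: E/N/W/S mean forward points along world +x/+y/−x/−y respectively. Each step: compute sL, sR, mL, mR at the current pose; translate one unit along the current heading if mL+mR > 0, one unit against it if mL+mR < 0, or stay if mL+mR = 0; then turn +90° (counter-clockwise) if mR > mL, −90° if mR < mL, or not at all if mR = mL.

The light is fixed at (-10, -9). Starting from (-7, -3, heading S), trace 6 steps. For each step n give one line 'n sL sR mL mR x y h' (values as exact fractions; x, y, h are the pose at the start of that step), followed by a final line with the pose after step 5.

0 160/41 160/17 80/17 4640/697 -7 -3 S
1 80/37 80/17 40/17 2160/629 -7 -4 E
2 160/53 32/17 16/17 2208/901 -6 -4 N
3 8 40/17 20/17 88/17 -6 -3 W
4 160/41 160/17 80/17 4640/697 -7 -3 S
5 80/37 80/17 40/17 2160/629 -7 -4 E
final -6 -4 N

n=0: pose=(-7,-3,S); sL=160/41, sR=160/17; mL=80/17, mR=4640/697; mL+mR=7920/697 → advance +1; mR−mL=80/41 → turn +1·90°
n=1: pose=(-7,-4,E); sL=80/37, sR=80/17; mL=40/17, mR=2160/629; mL+mR=3640/629 → advance +1; mR−mL=40/37 → turn +1·90°
n=2: pose=(-6,-4,N); sL=160/53, sR=32/17; mL=16/17, mR=2208/901; mL+mR=3056/901 → advance +1; mR−mL=80/53 → turn +1·90°
n=3: pose=(-6,-3,W); sL=8, sR=40/17; mL=20/17, mR=88/17; mL+mR=108/17 → advance +1; mR−mL=4 → turn +1·90°
n=4: pose=(-7,-3,S); sL=160/41, sR=160/17; mL=80/17, mR=4640/697; mL+mR=7920/697 → advance +1; mR−mL=80/41 → turn +1·90°
n=5: pose=(-7,-4,E); sL=80/37, sR=80/17; mL=40/17, mR=2160/629; mL+mR=3640/629 → advance +1; mR−mL=40/37 → turn +1·90°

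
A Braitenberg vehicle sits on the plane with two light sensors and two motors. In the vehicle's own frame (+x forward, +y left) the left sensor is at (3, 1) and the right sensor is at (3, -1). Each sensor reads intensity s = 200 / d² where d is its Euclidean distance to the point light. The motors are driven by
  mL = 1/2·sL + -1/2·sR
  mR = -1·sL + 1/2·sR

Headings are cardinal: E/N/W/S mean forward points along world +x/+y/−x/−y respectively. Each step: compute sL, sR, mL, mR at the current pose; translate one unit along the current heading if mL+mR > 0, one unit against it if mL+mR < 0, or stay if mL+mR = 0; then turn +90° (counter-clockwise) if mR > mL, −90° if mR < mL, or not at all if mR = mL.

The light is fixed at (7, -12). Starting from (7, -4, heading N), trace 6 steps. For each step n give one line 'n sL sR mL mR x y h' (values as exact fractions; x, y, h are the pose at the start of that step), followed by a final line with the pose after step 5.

n=0: pose=(7,-4,N); sL=100/61, sR=100/61; mL=0, mR=-50/61; mL+mR=-50/61 → advance -1; mR−mL=-50/61 → turn -1·90°
n=1: pose=(7,-5,E); sL=200/73, sR=40/9; mL=-560/657, mR=-340/657; mL+mR=-100/73 → advance -1; mR−mL=220/657 → turn +1·90°
n=2: pose=(6,-5,N); sL=25/13, sR=2; mL=-1/26, mR=-12/13; mL+mR=-25/26 → advance -1; mR−mL=-23/26 → turn -1·90°
n=3: pose=(6,-6,E); sL=200/53, sR=200/29; mL=-2400/1537, mR=-500/1537; mL+mR=-100/53 → advance -1; mR−mL=1900/1537 → turn +1·90°
n=4: pose=(5,-6,N); sL=20/9, sR=100/41; mL=-40/369, mR=-370/369; mL+mR=-10/9 → advance -1; mR−mL=-110/123 → turn -1·90°
n=5: pose=(5,-7,E); sL=200/37, sR=200/17; mL=-2000/629, mR=300/629; mL+mR=-100/37 → advance -1; mR−mL=2300/629 → turn +1·90°

0 100/61 100/61 0 -50/61 7 -4 N
1 200/73 40/9 -560/657 -340/657 7 -5 E
2 25/13 2 -1/26 -12/13 6 -5 N
3 200/53 200/29 -2400/1537 -500/1537 6 -6 E
4 20/9 100/41 -40/369 -370/369 5 -6 N
5 200/37 200/17 -2000/629 300/629 5 -7 E
final 4 -7 N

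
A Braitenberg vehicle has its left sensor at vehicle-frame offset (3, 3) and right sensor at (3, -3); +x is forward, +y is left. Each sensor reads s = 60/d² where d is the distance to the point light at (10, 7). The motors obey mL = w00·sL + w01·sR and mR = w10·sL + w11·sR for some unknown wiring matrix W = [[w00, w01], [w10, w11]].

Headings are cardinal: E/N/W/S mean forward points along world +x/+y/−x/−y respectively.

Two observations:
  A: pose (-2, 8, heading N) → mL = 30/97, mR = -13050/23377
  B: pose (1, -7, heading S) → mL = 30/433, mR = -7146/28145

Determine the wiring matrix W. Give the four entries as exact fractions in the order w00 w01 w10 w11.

0 1/2 -1 -1/2

obs A: pose=(-2,8,N) → sL=60/241, sR=60/97, mL=30/97, mR=-13050/23377
obs B: pose=(1,-7,S) → sL=12/65, sR=60/433, mL=30/433, mR=-7146/28145
sensor matrix S = [[60/241, 60/97], [12/65, 60/433]]; det S = -10487232/131589133
solve [mL_A; mL_B] = S·[w00; w01] and [mR_A; mR_B] = S·[w10; w11]:
  w00 = 0, w01 = 1/2, w10 = -1, w11 = -1/2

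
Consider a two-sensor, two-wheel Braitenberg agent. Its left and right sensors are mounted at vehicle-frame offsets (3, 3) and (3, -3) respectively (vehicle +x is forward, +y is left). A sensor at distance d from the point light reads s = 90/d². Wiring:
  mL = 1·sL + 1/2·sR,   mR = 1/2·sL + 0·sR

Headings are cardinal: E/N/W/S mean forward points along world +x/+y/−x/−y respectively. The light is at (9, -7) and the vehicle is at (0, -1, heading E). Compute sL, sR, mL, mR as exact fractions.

left sensor world pos  = (3, 2); dL² = 117
right sensor world pos = (3, -4); dR² = 45
sL = 90/117 = 10/13
sR = 90/45 = 2
mL = 1·sL + 1/2·sR = 23/13
mR = 1/2·sL + 0·sR = 5/13

10/13 2 23/13 5/13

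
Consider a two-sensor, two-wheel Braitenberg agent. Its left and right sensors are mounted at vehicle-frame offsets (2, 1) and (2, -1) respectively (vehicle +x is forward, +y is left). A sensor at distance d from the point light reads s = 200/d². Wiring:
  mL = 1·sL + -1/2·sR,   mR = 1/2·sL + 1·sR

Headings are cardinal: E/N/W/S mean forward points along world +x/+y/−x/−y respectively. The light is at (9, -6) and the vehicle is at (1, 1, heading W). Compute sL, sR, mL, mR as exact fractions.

25/17 50/41 600/697 2725/1394

left sensor world pos  = (-1, 0); dL² = 136
right sensor world pos = (-1, 2); dR² = 164
sL = 200/136 = 25/17
sR = 200/164 = 50/41
mL = 1·sL + -1/2·sR = 600/697
mR = 1/2·sL + 1·sR = 2725/1394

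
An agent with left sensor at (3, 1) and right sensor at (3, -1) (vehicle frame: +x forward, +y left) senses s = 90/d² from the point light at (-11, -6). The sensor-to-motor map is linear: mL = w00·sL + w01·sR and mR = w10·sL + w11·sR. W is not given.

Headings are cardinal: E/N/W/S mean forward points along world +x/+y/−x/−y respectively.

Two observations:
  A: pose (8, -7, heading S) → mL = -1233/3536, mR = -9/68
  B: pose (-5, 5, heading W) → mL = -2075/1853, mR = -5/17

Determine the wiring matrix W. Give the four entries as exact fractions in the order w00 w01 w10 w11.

obs A: pose=(8,-7,S) → sL=45/208, sR=9/34, mL=-1233/3536, mR=-9/68
obs B: pose=(-5,5,W) → sL=90/109, sR=10/17, mL=-2075/1853, mR=-5/17
sensor matrix S = [[45/208, 9/34], [90/109, 10/17]]; det S = -1035/11336
solve [mL_A; mL_B] = S·[w00; w01] and [mR_A; mR_B] = S·[w10; w11]:
  w00 = -1, w01 = -1/2, w10 = 0, w11 = -1/2

-1 -1/2 0 -1/2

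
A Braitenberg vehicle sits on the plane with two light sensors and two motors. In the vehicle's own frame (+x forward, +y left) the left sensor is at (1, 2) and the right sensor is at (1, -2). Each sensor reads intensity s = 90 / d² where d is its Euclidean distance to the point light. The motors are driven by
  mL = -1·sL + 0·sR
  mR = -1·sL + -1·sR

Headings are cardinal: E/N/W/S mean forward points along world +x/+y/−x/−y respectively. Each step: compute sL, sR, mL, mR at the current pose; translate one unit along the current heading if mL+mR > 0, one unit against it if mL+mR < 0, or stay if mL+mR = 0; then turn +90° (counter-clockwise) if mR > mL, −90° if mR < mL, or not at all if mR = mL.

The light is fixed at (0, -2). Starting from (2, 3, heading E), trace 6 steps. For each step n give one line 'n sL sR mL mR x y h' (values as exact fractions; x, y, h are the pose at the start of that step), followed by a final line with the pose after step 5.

n=0: pose=(2,3,E); sL=45/29, sR=5; mL=-45/29, mR=-190/29; mL+mR=-235/29 → advance -1; mR−mL=-5 → turn -1·90°
n=1: pose=(1,3,S); sL=18/5, sR=90/17; mL=-18/5, mR=-756/85; mL+mR=-1062/85 → advance -1; mR−mL=-90/17 → turn -1·90°
n=2: pose=(1,4,W); sL=45/8, sR=45/32; mL=-45/8, mR=-225/32; mL+mR=-405/32 → advance -1; mR−mL=-45/32 → turn -1·90°
n=3: pose=(2,4,N); sL=90/49, sR=18/13; mL=-90/49, mR=-2052/637; mL+mR=-3222/637 → advance -1; mR−mL=-18/13 → turn -1·90°
n=4: pose=(2,3,E); sL=45/29, sR=5; mL=-45/29, mR=-190/29; mL+mR=-235/29 → advance -1; mR−mL=-5 → turn -1·90°
n=5: pose=(1,3,S); sL=18/5, sR=90/17; mL=-18/5, mR=-756/85; mL+mR=-1062/85 → advance -1; mR−mL=-90/17 → turn -1·90°

0 45/29 5 -45/29 -190/29 2 3 E
1 18/5 90/17 -18/5 -756/85 1 3 S
2 45/8 45/32 -45/8 -225/32 1 4 W
3 90/49 18/13 -90/49 -2052/637 2 4 N
4 45/29 5 -45/29 -190/29 2 3 E
5 18/5 90/17 -18/5 -756/85 1 3 S
final 1 4 W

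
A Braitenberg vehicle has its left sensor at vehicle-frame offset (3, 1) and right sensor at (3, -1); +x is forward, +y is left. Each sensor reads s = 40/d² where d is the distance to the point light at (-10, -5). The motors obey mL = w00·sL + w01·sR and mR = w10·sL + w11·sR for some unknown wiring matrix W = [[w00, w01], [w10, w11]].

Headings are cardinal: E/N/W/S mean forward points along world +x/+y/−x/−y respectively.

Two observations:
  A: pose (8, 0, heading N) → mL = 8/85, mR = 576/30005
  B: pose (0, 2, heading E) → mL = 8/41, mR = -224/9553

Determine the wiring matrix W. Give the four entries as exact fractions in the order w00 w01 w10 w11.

0 1 1 -1

obs A: pose=(8,0,N) → sL=40/353, sR=8/85, mL=8/85, mR=576/30005
obs B: pose=(0,2,E) → sL=40/233, sR=8/41, mL=8/41, mR=-224/9553
sensor matrix S = [[40/353, 8/85], [40/233, 8/41]]; det S = 341248/57327553
solve [mL_A; mL_B] = S·[w00; w01] and [mR_A; mR_B] = S·[w10; w11]:
  w00 = 0, w01 = 1, w10 = 1, w11 = -1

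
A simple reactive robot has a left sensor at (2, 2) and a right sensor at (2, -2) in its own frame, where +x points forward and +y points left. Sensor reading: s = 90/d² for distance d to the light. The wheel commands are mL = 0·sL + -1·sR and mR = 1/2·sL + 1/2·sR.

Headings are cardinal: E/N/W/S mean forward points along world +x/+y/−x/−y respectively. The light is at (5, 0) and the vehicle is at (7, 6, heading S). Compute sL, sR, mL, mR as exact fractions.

left sensor world pos  = (9, 4); dL² = 32
right sensor world pos = (5, 4); dR² = 16
sL = 90/32 = 45/16
sR = 90/16 = 45/8
mL = 0·sL + -1·sR = -45/8
mR = 1/2·sL + 1/2·sR = 135/32

45/16 45/8 -45/8 135/32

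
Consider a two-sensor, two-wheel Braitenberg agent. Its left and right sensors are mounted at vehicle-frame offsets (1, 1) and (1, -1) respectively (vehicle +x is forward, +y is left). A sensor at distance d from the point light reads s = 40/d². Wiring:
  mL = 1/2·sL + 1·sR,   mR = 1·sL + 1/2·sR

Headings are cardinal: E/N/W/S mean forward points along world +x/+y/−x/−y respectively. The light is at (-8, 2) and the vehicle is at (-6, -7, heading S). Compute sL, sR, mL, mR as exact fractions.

left sensor world pos  = (-5, -8); dL² = 109
right sensor world pos = (-7, -8); dR² = 101
sL = 40/109 = 40/109
sR = 40/101 = 40/101
mL = 1/2·sL + 1·sR = 6380/11009
mR = 1·sL + 1/2·sR = 6220/11009

40/109 40/101 6380/11009 6220/11009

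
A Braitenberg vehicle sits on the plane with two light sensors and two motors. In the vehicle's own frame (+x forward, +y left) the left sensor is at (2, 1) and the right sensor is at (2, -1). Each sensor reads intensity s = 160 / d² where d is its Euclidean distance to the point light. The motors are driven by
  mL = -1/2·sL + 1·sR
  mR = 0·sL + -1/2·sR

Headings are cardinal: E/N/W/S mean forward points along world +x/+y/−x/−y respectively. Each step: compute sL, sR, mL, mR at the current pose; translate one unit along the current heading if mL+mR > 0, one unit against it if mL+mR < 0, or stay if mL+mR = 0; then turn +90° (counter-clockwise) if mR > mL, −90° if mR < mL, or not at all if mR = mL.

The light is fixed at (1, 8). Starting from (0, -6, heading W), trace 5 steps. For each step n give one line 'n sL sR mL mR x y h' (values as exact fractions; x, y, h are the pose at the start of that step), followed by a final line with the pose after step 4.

0 80/117 80/89 5800/10413 -40/89 0 -6 W
1 160/153 32/29 2576/4437 -16/29 -1 -6 N
2 10/9 40/49 115/441 -20/49 -1 -5 E
3 160/229 160/241 17360/55189 -80/241 -2 -5 S
4 80/97 80/73 4840/7081 -40/73 -2 -4 W
final -3 -4 N

n=0: pose=(0,-6,W); sL=80/117, sR=80/89; mL=5800/10413, mR=-40/89; mL+mR=1120/10413 → advance +1; mR−mL=-10480/10413 → turn -1·90°
n=1: pose=(-1,-6,N); sL=160/153, sR=32/29; mL=2576/4437, mR=-16/29; mL+mR=128/4437 → advance +1; mR−mL=-5024/4437 → turn -1·90°
n=2: pose=(-1,-5,E); sL=10/9, sR=40/49; mL=115/441, mR=-20/49; mL+mR=-65/441 → advance -1; mR−mL=-295/441 → turn -1·90°
n=3: pose=(-2,-5,S); sL=160/229, sR=160/241; mL=17360/55189, mR=-80/241; mL+mR=-960/55189 → advance -1; mR−mL=-35680/55189 → turn -1·90°
n=4: pose=(-2,-4,W); sL=80/97, sR=80/73; mL=4840/7081, mR=-40/73; mL+mR=960/7081 → advance +1; mR−mL=-8720/7081 → turn -1·90°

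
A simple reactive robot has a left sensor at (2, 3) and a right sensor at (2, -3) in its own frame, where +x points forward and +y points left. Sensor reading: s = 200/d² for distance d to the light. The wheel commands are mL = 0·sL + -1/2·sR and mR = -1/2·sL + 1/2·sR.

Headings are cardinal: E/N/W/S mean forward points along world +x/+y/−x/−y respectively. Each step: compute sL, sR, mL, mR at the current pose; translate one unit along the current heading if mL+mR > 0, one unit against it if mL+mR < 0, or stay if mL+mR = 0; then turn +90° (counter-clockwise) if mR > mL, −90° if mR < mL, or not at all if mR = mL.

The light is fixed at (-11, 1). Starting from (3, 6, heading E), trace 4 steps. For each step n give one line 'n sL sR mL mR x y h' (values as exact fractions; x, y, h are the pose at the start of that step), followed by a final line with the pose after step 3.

n=0: pose=(3,6,E); sL=5/8, sR=10/13; mL=-5/13, mR=15/208; mL+mR=-5/16 → advance -1; mR−mL=95/208 → turn +1·90°
n=1: pose=(2,6,N); sL=200/149, sR=40/61; mL=-20/61, mR=-3120/9089; mL+mR=-100/149 → advance -1; mR−mL=-140/9089 → turn -1·90°
n=2: pose=(2,5,E); sL=100/137, sR=100/113; mL=-50/113, mR=1200/15481; mL+mR=-50/137 → advance -1; mR−mL=8050/15481 → turn +1·90°
n=3: pose=(1,5,N); sL=200/117, sR=200/261; mL=-100/261, mR=-1600/3393; mL+mR=-100/117 → advance -1; mR−mL=-100/1131 → turn -1·90°

0 5/8 10/13 -5/13 15/208 3 6 E
1 200/149 40/61 -20/61 -3120/9089 2 6 N
2 100/137 100/113 -50/113 1200/15481 2 5 E
3 200/117 200/261 -100/261 -1600/3393 1 5 N
final 1 4 E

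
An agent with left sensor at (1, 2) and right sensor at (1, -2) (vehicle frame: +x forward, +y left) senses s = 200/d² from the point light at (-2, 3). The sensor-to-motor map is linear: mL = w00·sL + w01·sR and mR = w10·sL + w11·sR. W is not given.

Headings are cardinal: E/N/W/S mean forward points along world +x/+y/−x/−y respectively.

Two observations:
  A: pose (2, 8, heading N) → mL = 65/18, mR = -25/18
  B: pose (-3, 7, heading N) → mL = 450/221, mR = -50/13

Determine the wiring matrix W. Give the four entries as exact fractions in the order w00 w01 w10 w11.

1 -1/2 0 -1/2

obs A: pose=(2,8,N) → sL=5, sR=25/9, mL=65/18, mR=-25/18
obs B: pose=(-3,7,N) → sL=100/17, sR=100/13, mL=450/221, mR=-50/13
sensor matrix S = [[5, 25/9], [100/17, 100/13]]; det S = 44000/1989
solve [mL_A; mL_B] = S·[w00; w01] and [mR_A; mR_B] = S·[w10; w11]:
  w00 = 1, w01 = -1/2, w10 = 0, w11 = -1/2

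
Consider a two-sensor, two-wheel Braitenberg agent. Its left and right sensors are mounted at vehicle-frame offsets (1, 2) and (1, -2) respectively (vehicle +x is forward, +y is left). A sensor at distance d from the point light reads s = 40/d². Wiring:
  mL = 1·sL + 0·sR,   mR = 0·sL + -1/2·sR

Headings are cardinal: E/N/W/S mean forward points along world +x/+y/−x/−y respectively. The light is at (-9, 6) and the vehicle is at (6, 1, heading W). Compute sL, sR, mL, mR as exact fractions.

left sensor world pos  = (5, -1); dL² = 245
right sensor world pos = (5, 3); dR² = 205
sL = 40/245 = 8/49
sR = 40/205 = 8/41
mL = 1·sL + 0·sR = 8/49
mR = 0·sL + -1/2·sR = -4/41

8/49 8/41 8/49 -4/41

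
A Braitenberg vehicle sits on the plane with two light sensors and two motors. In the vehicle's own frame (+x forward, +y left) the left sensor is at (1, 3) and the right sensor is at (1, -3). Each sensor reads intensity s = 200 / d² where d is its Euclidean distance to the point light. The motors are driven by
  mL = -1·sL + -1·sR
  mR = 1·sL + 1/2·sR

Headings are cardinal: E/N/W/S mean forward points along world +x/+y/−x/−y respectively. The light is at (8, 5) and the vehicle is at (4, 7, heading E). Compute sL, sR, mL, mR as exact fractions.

100/17 20 -440/17 270/17

left sensor world pos  = (5, 10); dL² = 34
right sensor world pos = (5, 4); dR² = 10
sL = 200/34 = 100/17
sR = 200/10 = 20
mL = -1·sL + -1·sR = -440/17
mR = 1·sL + 1/2·sR = 270/17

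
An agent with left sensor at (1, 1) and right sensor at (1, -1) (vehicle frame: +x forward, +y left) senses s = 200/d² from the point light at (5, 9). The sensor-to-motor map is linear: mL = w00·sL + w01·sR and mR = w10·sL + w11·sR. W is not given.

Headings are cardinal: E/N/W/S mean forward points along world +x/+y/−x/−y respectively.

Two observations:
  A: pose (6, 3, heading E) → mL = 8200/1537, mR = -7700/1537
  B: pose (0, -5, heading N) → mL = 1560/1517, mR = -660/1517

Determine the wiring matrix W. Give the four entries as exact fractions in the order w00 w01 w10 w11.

obs A: pose=(6,3,E) → sL=200/29, sR=200/53, mL=8200/1537, mR=-7700/1537
obs B: pose=(0,-5,N) → sL=40/41, sR=40/37, mL=1560/1517, mR=-660/1517
sensor matrix S = [[200/29, 200/53], [40/41, 40/37]]; det S = 8800000/2331629
solve [mL_A; mL_B] = S·[w00; w01] and [mR_A; mR_B] = S·[w10; w11]:
  w00 = 1/2, w01 = 1/2, w10 = -1, w11 = 1/2

1/2 1/2 -1 1/2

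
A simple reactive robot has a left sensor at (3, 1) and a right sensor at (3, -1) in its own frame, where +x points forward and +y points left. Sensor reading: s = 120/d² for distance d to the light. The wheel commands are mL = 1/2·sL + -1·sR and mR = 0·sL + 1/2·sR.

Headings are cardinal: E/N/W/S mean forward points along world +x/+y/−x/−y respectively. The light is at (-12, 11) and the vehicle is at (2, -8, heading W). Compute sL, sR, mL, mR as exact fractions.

120/521 24/89 -7164/46369 12/89

left sensor world pos  = (-1, -9); dL² = 521
right sensor world pos = (-1, -7); dR² = 445
sL = 120/521 = 120/521
sR = 120/445 = 24/89
mL = 1/2·sL + -1·sR = -7164/46369
mR = 0·sL + 1/2·sR = 12/89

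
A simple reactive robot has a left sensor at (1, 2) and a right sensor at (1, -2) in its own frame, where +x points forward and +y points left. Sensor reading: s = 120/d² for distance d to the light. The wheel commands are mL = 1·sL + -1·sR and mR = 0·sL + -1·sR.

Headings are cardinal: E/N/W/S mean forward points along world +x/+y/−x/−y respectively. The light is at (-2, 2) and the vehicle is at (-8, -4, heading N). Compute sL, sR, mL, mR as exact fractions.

left sensor world pos  = (-10, -3); dL² = 89
right sensor world pos = (-6, -3); dR² = 41
sL = 120/89 = 120/89
sR = 120/41 = 120/41
mL = 1·sL + -1·sR = -5760/3649
mR = 0·sL + -1·sR = -120/41

120/89 120/41 -5760/3649 -120/41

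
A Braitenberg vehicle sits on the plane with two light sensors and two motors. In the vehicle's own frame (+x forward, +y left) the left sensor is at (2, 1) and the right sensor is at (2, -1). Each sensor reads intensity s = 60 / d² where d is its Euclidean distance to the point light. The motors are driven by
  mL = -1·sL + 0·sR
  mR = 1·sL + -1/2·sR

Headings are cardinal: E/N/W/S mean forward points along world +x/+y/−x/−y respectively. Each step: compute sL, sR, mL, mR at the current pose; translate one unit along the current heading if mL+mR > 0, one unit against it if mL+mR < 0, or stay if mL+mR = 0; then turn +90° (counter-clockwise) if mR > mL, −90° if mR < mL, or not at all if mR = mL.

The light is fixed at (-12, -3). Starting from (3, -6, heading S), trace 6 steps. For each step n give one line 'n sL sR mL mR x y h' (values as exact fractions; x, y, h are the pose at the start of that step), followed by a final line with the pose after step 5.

0 60/281 60/221 -60/281 4830/62101 3 -6 S
1 6/29 30/149 -6/29 459/4321 3 -5 E
2 60/169 4/15 -60/169 562/2535 2 -5 N
3 3/8 15/37 -3/8 51/296 2 -6 W
4 60/281 60/221 -60/281 4830/62101 3 -6 S
5 6/29 30/149 -6/29 459/4321 3 -5 E
final 2 -5 N

n=0: pose=(3,-6,S); sL=60/281, sR=60/221; mL=-60/281, mR=4830/62101; mL+mR=-30/221 → advance -1; mR−mL=18090/62101 → turn +1·90°
n=1: pose=(3,-5,E); sL=6/29, sR=30/149; mL=-6/29, mR=459/4321; mL+mR=-15/149 → advance -1; mR−mL=1353/4321 → turn +1·90°
n=2: pose=(2,-5,N); sL=60/169, sR=4/15; mL=-60/169, mR=562/2535; mL+mR=-2/15 → advance -1; mR−mL=1462/2535 → turn +1·90°
n=3: pose=(2,-6,W); sL=3/8, sR=15/37; mL=-3/8, mR=51/296; mL+mR=-15/74 → advance -1; mR−mL=81/148 → turn +1·90°
n=4: pose=(3,-6,S); sL=60/281, sR=60/221; mL=-60/281, mR=4830/62101; mL+mR=-30/221 → advance -1; mR−mL=18090/62101 → turn +1·90°
n=5: pose=(3,-5,E); sL=6/29, sR=30/149; mL=-6/29, mR=459/4321; mL+mR=-15/149 → advance -1; mR−mL=1353/4321 → turn +1·90°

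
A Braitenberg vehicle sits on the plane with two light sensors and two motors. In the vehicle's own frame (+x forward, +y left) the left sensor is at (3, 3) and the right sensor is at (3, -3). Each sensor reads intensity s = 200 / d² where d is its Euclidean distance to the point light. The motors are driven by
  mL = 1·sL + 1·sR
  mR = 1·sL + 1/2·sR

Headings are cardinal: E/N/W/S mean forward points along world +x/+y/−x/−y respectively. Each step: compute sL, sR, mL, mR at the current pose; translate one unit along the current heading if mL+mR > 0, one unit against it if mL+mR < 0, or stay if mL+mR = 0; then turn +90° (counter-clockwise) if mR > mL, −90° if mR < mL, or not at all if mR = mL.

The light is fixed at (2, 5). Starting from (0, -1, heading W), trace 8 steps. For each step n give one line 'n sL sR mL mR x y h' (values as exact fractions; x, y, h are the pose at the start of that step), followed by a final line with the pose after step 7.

0 100/53 100/17 7000/901 4350/901 0 -1 W
1 40/9 200/9 80/3 140/9 -1 -1 N
2 50 25/8 425/8 825/16 -1 0 E
3 40/13 200/89 6160/1157 4860/1157 0 0 S
4 100/53 100/17 7000/901 4350/901 0 -1 W
5 40/9 200/9 80/3 140/9 -1 -1 N
6 50 25/8 425/8 825/16 -1 0 E
7 40/13 200/89 6160/1157 4860/1157 0 0 S
final 0 -1 W

n=0: pose=(0,-1,W); sL=100/53, sR=100/17; mL=7000/901, mR=4350/901; mL+mR=11350/901 → advance +1; mR−mL=-50/17 → turn -1·90°
n=1: pose=(-1,-1,N); sL=40/9, sR=200/9; mL=80/3, mR=140/9; mL+mR=380/9 → advance +1; mR−mL=-100/9 → turn -1·90°
n=2: pose=(-1,0,E); sL=50, sR=25/8; mL=425/8, mR=825/16; mL+mR=1675/16 → advance +1; mR−mL=-25/16 → turn -1·90°
n=3: pose=(0,0,S); sL=40/13, sR=200/89; mL=6160/1157, mR=4860/1157; mL+mR=11020/1157 → advance +1; mR−mL=-100/89 → turn -1·90°
n=4: pose=(0,-1,W); sL=100/53, sR=100/17; mL=7000/901, mR=4350/901; mL+mR=11350/901 → advance +1; mR−mL=-50/17 → turn -1·90°
n=5: pose=(-1,-1,N); sL=40/9, sR=200/9; mL=80/3, mR=140/9; mL+mR=380/9 → advance +1; mR−mL=-100/9 → turn -1·90°
n=6: pose=(-1,0,E); sL=50, sR=25/8; mL=425/8, mR=825/16; mL+mR=1675/16 → advance +1; mR−mL=-25/16 → turn -1·90°
n=7: pose=(0,0,S); sL=40/13, sR=200/89; mL=6160/1157, mR=4860/1157; mL+mR=11020/1157 → advance +1; mR−mL=-100/89 → turn -1·90°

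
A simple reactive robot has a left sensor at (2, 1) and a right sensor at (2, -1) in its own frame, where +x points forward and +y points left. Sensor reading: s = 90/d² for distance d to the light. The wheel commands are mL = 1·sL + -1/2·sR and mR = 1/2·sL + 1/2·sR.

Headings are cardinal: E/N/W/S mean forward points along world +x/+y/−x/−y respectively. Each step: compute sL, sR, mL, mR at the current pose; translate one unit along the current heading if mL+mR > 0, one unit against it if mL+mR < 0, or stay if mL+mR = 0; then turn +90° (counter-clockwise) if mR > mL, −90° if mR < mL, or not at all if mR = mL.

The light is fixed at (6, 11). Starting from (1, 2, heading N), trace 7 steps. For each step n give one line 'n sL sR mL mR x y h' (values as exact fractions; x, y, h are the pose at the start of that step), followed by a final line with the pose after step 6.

0 18/17 18/13 81/221 270/221 1 2 N
1 9/13 45/49 297/1274 513/637 1 3 W
2 18/25 90/149 1557/3725 2466/3725 0 3 S
3 9/8 45/58 171/232 441/464 0 2 E
4 18/17 18/13 81/221 270/221 1 2 N
5 9/13 45/49 297/1274 513/637 1 3 W
6 18/25 90/149 1557/3725 2466/3725 0 3 S
final 0 2 E

n=0: pose=(1,2,N); sL=18/17, sR=18/13; mL=81/221, mR=270/221; mL+mR=27/17 → advance +1; mR−mL=189/221 → turn +1·90°
n=1: pose=(1,3,W); sL=9/13, sR=45/49; mL=297/1274, mR=513/637; mL+mR=27/26 → advance +1; mR−mL=729/1274 → turn +1·90°
n=2: pose=(0,3,S); sL=18/25, sR=90/149; mL=1557/3725, mR=2466/3725; mL+mR=27/25 → advance +1; mR−mL=909/3725 → turn +1·90°
n=3: pose=(0,2,E); sL=9/8, sR=45/58; mL=171/232, mR=441/464; mL+mR=27/16 → advance +1; mR−mL=99/464 → turn +1·90°
n=4: pose=(1,2,N); sL=18/17, sR=18/13; mL=81/221, mR=270/221; mL+mR=27/17 → advance +1; mR−mL=189/221 → turn +1·90°
n=5: pose=(1,3,W); sL=9/13, sR=45/49; mL=297/1274, mR=513/637; mL+mR=27/26 → advance +1; mR−mL=729/1274 → turn +1·90°
n=6: pose=(0,3,S); sL=18/25, sR=90/149; mL=1557/3725, mR=2466/3725; mL+mR=27/25 → advance +1; mR−mL=909/3725 → turn +1·90°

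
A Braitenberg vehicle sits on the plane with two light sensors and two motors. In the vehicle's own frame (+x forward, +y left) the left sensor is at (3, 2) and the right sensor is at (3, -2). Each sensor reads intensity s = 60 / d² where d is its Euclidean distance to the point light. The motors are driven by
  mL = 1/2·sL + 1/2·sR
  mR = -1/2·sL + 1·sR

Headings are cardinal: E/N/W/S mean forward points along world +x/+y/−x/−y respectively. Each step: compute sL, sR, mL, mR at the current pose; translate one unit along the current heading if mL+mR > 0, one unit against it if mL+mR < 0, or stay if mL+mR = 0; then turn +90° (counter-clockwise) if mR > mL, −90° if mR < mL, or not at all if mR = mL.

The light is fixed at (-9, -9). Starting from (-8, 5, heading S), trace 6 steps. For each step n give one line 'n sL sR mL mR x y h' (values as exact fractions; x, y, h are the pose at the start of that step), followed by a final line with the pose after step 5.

n=0: pose=(-8,5,S); sL=6/13, sR=30/61; mL=378/793, mR=207/793; mL+mR=45/61 → advance +1; mR−mL=-171/793 → turn -1·90°
n=1: pose=(-8,4,W); sL=12/25, sR=60/229; mL=2124/5725, mR=126/5725; mL+mR=90/229 → advance +1; mR−mL=-1998/5725 → turn -1·90°
n=2: pose=(-9,4,N); sL=3/13, sR=3/13; mL=3/13, mR=3/26; mL+mR=9/26 → advance +1; mR−mL=-3/26 → turn -1·90°
n=3: pose=(-9,5,E); sL=12/53, sR=20/51; mL=836/2703, mR=754/2703; mL+mR=10/17 → advance +1; mR−mL=-82/2703 → turn -1·90°
n=4: pose=(-8,5,S); sL=6/13, sR=30/61; mL=378/793, mR=207/793; mL+mR=45/61 → advance +1; mR−mL=-171/793 → turn -1·90°
n=5: pose=(-8,4,W); sL=12/25, sR=60/229; mL=2124/5725, mR=126/5725; mL+mR=90/229 → advance +1; mR−mL=-1998/5725 → turn -1·90°

0 6/13 30/61 378/793 207/793 -8 5 S
1 12/25 60/229 2124/5725 126/5725 -8 4 W
2 3/13 3/13 3/13 3/26 -9 4 N
3 12/53 20/51 836/2703 754/2703 -9 5 E
4 6/13 30/61 378/793 207/793 -8 5 S
5 12/25 60/229 2124/5725 126/5725 -8 4 W
final -9 4 N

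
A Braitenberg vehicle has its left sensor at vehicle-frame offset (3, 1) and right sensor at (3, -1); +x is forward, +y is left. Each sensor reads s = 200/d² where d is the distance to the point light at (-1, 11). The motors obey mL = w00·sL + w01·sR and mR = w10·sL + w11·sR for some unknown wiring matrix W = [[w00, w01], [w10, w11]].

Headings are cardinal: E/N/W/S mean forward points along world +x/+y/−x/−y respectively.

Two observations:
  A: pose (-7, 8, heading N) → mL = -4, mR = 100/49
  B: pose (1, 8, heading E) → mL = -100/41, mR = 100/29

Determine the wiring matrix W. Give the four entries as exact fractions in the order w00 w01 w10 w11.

0 -1/2 1/2 0

obs A: pose=(-7,8,N) → sL=200/49, sR=8, mL=-4, mR=100/49
obs B: pose=(1,8,E) → sL=200/29, sR=200/41, mL=-100/41, mR=100/29
sensor matrix S = [[200/49, 8], [200/29, 200/41]]; det S = -2054400/58261
solve [mL_A; mL_B] = S·[w00; w01] and [mR_A; mR_B] = S·[w10; w11]:
  w00 = 0, w01 = -1/2, w10 = 1/2, w11 = 0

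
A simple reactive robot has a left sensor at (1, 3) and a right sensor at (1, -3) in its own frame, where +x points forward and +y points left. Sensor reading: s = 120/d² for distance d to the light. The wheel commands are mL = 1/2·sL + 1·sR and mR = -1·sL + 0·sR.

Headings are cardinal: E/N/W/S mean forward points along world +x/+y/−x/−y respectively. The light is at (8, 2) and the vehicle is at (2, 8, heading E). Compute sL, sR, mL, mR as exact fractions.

left sensor world pos  = (3, 11); dL² = 106
right sensor world pos = (3, 5); dR² = 34
sL = 120/106 = 60/53
sR = 120/34 = 60/17
mL = 1/2·sL + 1·sR = 3690/901
mR = -1·sL + 0·sR = -60/53

60/53 60/17 3690/901 -60/53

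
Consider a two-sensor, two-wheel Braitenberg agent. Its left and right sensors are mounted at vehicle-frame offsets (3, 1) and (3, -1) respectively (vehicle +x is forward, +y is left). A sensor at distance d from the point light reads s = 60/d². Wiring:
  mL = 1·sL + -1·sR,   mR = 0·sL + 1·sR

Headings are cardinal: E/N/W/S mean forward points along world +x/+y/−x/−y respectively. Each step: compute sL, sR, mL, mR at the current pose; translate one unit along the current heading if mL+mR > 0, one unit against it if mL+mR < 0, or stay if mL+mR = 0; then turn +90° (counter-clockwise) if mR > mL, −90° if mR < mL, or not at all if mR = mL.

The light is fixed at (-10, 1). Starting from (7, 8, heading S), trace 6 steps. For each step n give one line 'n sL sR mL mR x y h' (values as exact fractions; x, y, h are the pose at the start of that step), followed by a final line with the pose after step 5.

0 3/17 15/68 -3/68 15/68 7 8 S
1 60/449 12/85 -288/38165 12/85 7 7 E
2 6/37 30/221 216/8177 30/221 8 7 N
3 20/87 60/289 560/25143 60/289 8 8 W
4 3/17 15/68 -3/68 15/68 7 8 S
5 60/449 12/85 -288/38165 12/85 7 7 E
final 8 7 N

n=0: pose=(7,8,S); sL=3/17, sR=15/68; mL=-3/68, mR=15/68; mL+mR=3/17 → advance +1; mR−mL=9/34 → turn +1·90°
n=1: pose=(7,7,E); sL=60/449, sR=12/85; mL=-288/38165, mR=12/85; mL+mR=60/449 → advance +1; mR−mL=5676/38165 → turn +1·90°
n=2: pose=(8,7,N); sL=6/37, sR=30/221; mL=216/8177, mR=30/221; mL+mR=6/37 → advance +1; mR−mL=894/8177 → turn +1·90°
n=3: pose=(8,8,W); sL=20/87, sR=60/289; mL=560/25143, mR=60/289; mL+mR=20/87 → advance +1; mR−mL=4660/25143 → turn +1·90°
n=4: pose=(7,8,S); sL=3/17, sR=15/68; mL=-3/68, mR=15/68; mL+mR=3/17 → advance +1; mR−mL=9/34 → turn +1·90°
n=5: pose=(7,7,E); sL=60/449, sR=12/85; mL=-288/38165, mR=12/85; mL+mR=60/449 → advance +1; mR−mL=5676/38165 → turn +1·90°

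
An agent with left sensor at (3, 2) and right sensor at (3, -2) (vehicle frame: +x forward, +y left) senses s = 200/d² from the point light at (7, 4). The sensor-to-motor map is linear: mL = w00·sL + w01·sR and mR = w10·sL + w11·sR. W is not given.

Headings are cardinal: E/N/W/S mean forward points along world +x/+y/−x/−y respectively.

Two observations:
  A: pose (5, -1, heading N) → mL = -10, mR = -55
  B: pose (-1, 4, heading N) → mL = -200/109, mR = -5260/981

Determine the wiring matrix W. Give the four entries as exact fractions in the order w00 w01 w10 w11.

obs A: pose=(5,-1,N) → sL=10, sR=50, mL=-10, mR=-55
obs B: pose=(-1,4,N) → sL=200/109, sR=40/9, mL=-200/109, mR=-5260/981
sensor matrix S = [[10, 50], [200/109, 40/9]]; det S = -46400/981
solve [mL_A; mL_B] = S·[w00; w01] and [mR_A; mR_B] = S·[w10; w11]:
  w00 = -1, w01 = 0, w10 = -1/2, w11 = -1

-1 0 -1/2 -1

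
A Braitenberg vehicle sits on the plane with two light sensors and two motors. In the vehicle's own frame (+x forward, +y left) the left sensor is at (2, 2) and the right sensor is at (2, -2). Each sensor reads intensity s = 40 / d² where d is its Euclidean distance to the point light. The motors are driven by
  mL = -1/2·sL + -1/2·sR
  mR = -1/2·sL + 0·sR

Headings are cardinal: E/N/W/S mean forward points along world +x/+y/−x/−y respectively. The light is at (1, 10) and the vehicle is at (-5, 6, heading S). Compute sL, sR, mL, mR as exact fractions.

10/13 2/5 -38/65 -5/13

left sensor world pos  = (-3, 4); dL² = 52
right sensor world pos = (-7, 4); dR² = 100
sL = 40/52 = 10/13
sR = 40/100 = 2/5
mL = -1/2·sL + -1/2·sR = -38/65
mR = -1/2·sL + 0·sR = -5/13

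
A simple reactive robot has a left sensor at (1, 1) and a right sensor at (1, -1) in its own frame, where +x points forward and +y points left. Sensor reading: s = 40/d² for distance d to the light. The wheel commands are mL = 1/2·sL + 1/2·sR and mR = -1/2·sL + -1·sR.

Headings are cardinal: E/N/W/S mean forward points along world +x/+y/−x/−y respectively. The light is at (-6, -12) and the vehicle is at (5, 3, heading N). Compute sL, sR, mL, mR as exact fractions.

10/89 1/10 189/1780 -139/890

left sensor world pos  = (4, 4); dL² = 356
right sensor world pos = (6, 4); dR² = 400
sL = 40/356 = 10/89
sR = 40/400 = 1/10
mL = 1/2·sL + 1/2·sR = 189/1780
mR = -1/2·sL + -1·sR = -139/890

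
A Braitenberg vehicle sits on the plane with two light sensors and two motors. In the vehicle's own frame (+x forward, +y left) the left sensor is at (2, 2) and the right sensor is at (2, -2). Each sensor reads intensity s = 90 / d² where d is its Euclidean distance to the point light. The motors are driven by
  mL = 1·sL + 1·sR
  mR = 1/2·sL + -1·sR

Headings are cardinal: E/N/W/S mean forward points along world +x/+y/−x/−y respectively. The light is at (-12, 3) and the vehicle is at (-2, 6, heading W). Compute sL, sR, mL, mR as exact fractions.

left sensor world pos  = (-4, 4); dL² = 65
right sensor world pos = (-4, 8); dR² = 89
sL = 90/65 = 18/13
sR = 90/89 = 90/89
mL = 1·sL + 1·sR = 2772/1157
mR = 1/2·sL + -1·sR = -369/1157

18/13 90/89 2772/1157 -369/1157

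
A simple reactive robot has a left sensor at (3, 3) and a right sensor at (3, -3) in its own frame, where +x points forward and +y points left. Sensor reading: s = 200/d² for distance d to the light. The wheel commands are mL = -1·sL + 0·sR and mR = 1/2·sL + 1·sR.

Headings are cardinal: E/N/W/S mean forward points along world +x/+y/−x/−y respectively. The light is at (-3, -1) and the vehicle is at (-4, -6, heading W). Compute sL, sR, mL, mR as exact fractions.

5/2 10 -5/2 45/4

left sensor world pos  = (-7, -9); dL² = 80
right sensor world pos = (-7, -3); dR² = 20
sL = 200/80 = 5/2
sR = 200/20 = 10
mL = -1·sL + 0·sR = -5/2
mR = 1/2·sL + 1·sR = 45/4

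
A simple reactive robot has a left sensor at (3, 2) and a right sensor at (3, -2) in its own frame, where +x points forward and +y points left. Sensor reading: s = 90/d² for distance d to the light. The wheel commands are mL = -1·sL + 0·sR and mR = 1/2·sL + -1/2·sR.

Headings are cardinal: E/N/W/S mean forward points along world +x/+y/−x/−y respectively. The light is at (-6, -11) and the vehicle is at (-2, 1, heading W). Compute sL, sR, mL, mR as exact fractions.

90/101 90/197 -90/101 4320/19897

left sensor world pos  = (-5, -1); dL² = 101
right sensor world pos = (-5, 3); dR² = 197
sL = 90/101 = 90/101
sR = 90/197 = 90/197
mL = -1·sL + 0·sR = -90/101
mR = 1/2·sL + -1/2·sR = 4320/19897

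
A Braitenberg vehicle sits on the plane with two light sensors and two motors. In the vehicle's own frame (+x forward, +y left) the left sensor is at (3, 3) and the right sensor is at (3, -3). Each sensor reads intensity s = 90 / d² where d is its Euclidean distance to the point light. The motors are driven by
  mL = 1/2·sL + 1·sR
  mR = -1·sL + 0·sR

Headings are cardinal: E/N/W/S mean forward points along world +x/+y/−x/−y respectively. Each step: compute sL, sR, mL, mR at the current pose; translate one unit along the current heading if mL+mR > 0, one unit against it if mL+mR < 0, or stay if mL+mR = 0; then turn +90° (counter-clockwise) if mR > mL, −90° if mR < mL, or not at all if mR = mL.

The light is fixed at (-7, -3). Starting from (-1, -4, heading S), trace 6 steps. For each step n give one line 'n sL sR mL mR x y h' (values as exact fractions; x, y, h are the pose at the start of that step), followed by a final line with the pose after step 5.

n=0: pose=(-1,-4,S); sL=90/97, sR=18/5; mL=1971/485, mR=-90/97; mL+mR=1521/485 → advance +1; mR−mL=-2421/485 → turn -1·90°
n=1: pose=(-1,-5,W); sL=45/17, sR=9; mL=351/34, mR=-45/17; mL+mR=261/34 → advance +1; mR−mL=-441/34 → turn -1·90°
n=2: pose=(-2,-5,N); sL=18, sR=18/13; mL=135/13, mR=-18; mL+mR=-99/13 → advance -1; mR−mL=-369/13 → turn -1·90°
n=3: pose=(-2,-6,E); sL=45/32, sR=9/10; mL=513/320, mR=-45/32; mL+mR=63/320 → advance +1; mR−mL=-963/320 → turn -1·90°
n=4: pose=(-1,-6,S); sL=10/13, sR=2; mL=31/13, mR=-10/13; mL+mR=21/13 → advance +1; mR−mL=-41/13 → turn -1·90°
n=5: pose=(-1,-7,W); sL=45/29, sR=9; mL=567/58, mR=-45/29; mL+mR=477/58 → advance +1; mR−mL=-657/58 → turn -1·90°

0 90/97 18/5 1971/485 -90/97 -1 -4 S
1 45/17 9 351/34 -45/17 -1 -5 W
2 18 18/13 135/13 -18 -2 -5 N
3 45/32 9/10 513/320 -45/32 -2 -6 E
4 10/13 2 31/13 -10/13 -1 -6 S
5 45/29 9 567/58 -45/29 -1 -7 W
final -2 -7 N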